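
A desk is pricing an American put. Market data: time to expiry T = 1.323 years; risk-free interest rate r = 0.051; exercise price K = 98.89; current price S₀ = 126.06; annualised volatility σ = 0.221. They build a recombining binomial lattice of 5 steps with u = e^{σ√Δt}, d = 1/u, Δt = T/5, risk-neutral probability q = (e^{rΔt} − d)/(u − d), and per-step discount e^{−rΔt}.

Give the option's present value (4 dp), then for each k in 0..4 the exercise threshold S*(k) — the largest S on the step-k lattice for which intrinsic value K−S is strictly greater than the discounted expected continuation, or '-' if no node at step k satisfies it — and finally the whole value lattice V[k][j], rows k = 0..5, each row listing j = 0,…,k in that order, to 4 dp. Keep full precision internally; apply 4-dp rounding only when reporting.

price = 1.7520
boundary = - - - - 80.0006
tree:
1.7520
3.3084 0.4235
6.1158 0.9158 0.0000
10.9799 1.9801 0.0000 0.0000
18.8894 4.2815 0.0000 0.0000 0.0000
27.4860 9.2577 0.0000 0.0000 0.0000 0.0000

params: Δt=0.26460 u=1.12039 d=0.89254 q=0.53124 e^(-rΔt)=0.98660
t_5 payoffs: 27.4860 9.2577 0.0000 0.0000 0.0000 0.0000
t_4: node(4,0) S=80.0006 payoff=18.8894 vs cont=17.5638 → 18.8894 [stop]  node(4,1) S=100.4235 payoff=0.0000 vs cont=4.2815 → 4.2815 [wait]  node(4,2) S=126.0600 payoff=0.0000 vs cont=0.0000 → 0.0000 [wait]  node(4,3) S=158.2411 payoff=0.0000 vs cont=0.0000 → 0.0000 [wait]  node(4,4) S=198.6374 payoff=0.0000 vs cont=0.0000 → 0.0000 [wait]  ⇒ S*(4)=80.0006
t_3: node(3,0) S=89.6323 payoff=9.2577 vs cont=10.9799 → 10.9799 [wait]  node(3,1) S=112.5139 payoff=0.0000 vs cont=1.9801 → 1.9801 [wait]  node(3,2) S=141.2369 payoff=0.0000 vs cont=0.0000 → 0.0000 [wait]  node(3,3) S=177.2924 payoff=0.0000 vs cont=0.0000 → 0.0000 [wait]  ⇒ S*(3)=-
t_2: node(2,0) S=100.4235 payoff=0.0000 vs cont=6.1158 → 6.1158 [wait]  node(2,1) S=126.0600 payoff=0.0000 vs cont=0.9158 → 0.9158 [wait]  node(2,2) S=158.2411 payoff=0.0000 vs cont=0.0000 → 0.0000 [wait]  ⇒ S*(2)=-
t_1: node(1,0) S=112.5139 payoff=0.0000 vs cont=3.3084 → 3.3084 [wait]  node(1,1) S=141.2369 payoff=0.0000 vs cont=0.4235 → 0.4235 [wait]  ⇒ S*(1)=-
t_0: node(0,0) S=126.0600 payoff=0.0000 vs cont=1.7520 → 1.7520 [wait]  ⇒ S*(0)=-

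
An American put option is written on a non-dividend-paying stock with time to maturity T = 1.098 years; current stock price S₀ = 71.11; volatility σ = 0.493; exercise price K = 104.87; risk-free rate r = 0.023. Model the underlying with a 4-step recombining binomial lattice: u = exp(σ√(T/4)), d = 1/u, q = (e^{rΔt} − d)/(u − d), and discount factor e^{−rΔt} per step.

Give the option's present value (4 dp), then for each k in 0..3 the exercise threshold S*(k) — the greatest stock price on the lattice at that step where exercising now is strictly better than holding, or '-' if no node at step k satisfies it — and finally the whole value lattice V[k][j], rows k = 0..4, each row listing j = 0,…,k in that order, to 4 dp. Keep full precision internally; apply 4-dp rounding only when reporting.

price = 38.2171
boundary = - - 42.4207 54.9230
tree:
38.2171
50.1262 24.0784
62.4493 35.6455 10.1611
72.1057 49.9470 18.5213 0.0000
79.5640 62.4493 33.7600 0.0000 0.0000

Δt=0.27450  u=1.29472  d=0.77237  q=0.44791  discount=0.99371
step 4 (expiry): payoffs max(K−S,0) = 79.5640 62.4493 33.7600 0.0000 0.0000
step 3: (k=3,j=0): S=32.7643, (K−S)⁺=72.1057, hold=71.4457 ⇒ V=72.1057 exercise | (k=3,j=1): S=54.9230, (K−S)⁺=49.9470, hold=49.2870 ⇒ V=49.9470 exercise | (k=3,j=2): S=92.0677, (K−S)⁺=12.8023, hold=18.5213 ⇒ V=18.5213 continue | (k=3,j=3): S=154.3336, (K−S)⁺=0.0000, hold=0.0000 ⇒ V=0.0000 continue  boundary S*=54.9230
step 2: (k=2,j=0): S=42.4207, (K−S)⁺=62.4493, hold=61.7893 ⇒ V=62.4493 exercise | (k=2,j=1): S=71.1100, (K−S)⁺=33.7600, hold=35.6455 ⇒ V=35.6455 continue | (k=2,j=2): S=119.2021, (K−S)⁺=0.0000, hold=10.1611 ⇒ V=10.1611 continue  boundary S*=42.4207
step 1: (k=1,j=0): S=54.9230, (K−S)⁺=49.9470, hold=50.1262 ⇒ V=50.1262 continue | (k=1,j=1): S=92.0677, (K−S)⁺=12.8023, hold=24.0784 ⇒ V=24.0784 continue  boundary S*=-
step 0: (k=0,j=0): S=71.1100, (K−S)⁺=33.7600, hold=38.2171 ⇒ V=38.2171 continue  boundary S*=-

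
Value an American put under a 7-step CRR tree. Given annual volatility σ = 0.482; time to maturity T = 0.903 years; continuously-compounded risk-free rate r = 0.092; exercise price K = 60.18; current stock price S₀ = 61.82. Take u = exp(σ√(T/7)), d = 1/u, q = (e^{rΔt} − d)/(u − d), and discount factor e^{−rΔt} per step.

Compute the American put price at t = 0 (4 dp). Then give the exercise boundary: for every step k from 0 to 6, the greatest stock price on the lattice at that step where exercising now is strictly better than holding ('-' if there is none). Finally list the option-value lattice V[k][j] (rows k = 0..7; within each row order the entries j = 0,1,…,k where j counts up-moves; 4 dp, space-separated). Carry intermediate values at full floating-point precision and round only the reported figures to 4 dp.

Δt=0.12900, u=1.18901, d=0.84104, q=0.49114, disc=e^(-rΔt)=0.98820
k=7 terminal: V=max(K-S,0) → 41.7791 34.1659 23.4030 8.1870 0.0000 0.0000 0.0000 0.0000
k=6: j=0 S=21.8788 intr=38.3012 cont=37.5912 V=38.3012[EX]; j=1 S=30.9309 intr=29.2491 cont=28.5391 V=29.2491[EX]; j=2 S=43.7281 intr=16.4519 cont=15.7419 V=16.4519[EX]; j=3 S=61.8200 intr=0.0000 cont=4.1169 V=4.1169[hold]; j=4 S=87.3971 intr=0.0000 cont=0.0000 V=0.0000[hold]; j=5 S=123.5565 intr=0.0000 cont=0.0000 V=0.0000[hold]; j=6 S=174.6762 intr=0.0000 cont=0.0000 V=0.0000[hold]  S*(6)=43.7281
k=5: j=0 S=26.0141 intr=34.1659 cont=33.4559 V=34.1659[EX]; j=1 S=36.7770 intr=23.4030 cont=22.6930 V=23.4030[EX]; j=2 S=51.9930 intr=8.1870 cont=10.2711 V=10.2711[hold]; j=3 S=73.5044 intr=0.0000 cont=2.0702 V=2.0702[hold]; j=4 S=103.9158 intr=0.0000 cont=0.0000 V=0.0000[hold]; j=5 S=146.9094 intr=0.0000 cont=0.0000 V=0.0000[hold]  S*(5)=36.7770
k=4: j=0 S=30.9309 intr=29.2491 cont=28.5391 V=29.2491[EX]; j=1 S=43.7281 intr=16.4519 cont=16.7534 V=16.7534[hold]; j=2 S=61.8200 intr=0.0000 cont=6.1697 V=6.1697[hold]; j=3 S=87.3971 intr=0.0000 cont=1.0410 V=1.0410[hold]; j=4 S=123.5565 intr=0.0000 cont=0.0000 V=0.0000[hold]  S*(4)=30.9309
k=3: j=0 S=36.7770 intr=23.4030 cont=22.8393 V=23.4030[EX]; j=1 S=51.9930 intr=8.1870 cont=11.4190 V=11.4190[hold]; j=2 S=73.5044 intr=0.0000 cont=3.6077 V=3.6077[hold]; j=3 S=103.9158 intr=0.0000 cont=0.5235 V=0.5235[hold]  S*(3)=36.7770
k=2: j=0 S=43.7281 intr=16.4519 cont=17.3105 V=17.3105[hold]; j=1 S=61.8200 intr=0.0000 cont=7.4931 V=7.4931[hold]; j=2 S=87.3971 intr=0.0000 cont=2.0682 V=2.0682[hold]  S*(2)=-
k=1: j=0 S=51.9930 intr=8.1870 cont=12.3415 V=12.3415[hold]; j=1 S=73.5044 intr=0.0000 cont=4.7718 V=4.7718[hold]  S*(1)=-
k=0: j=0 S=61.8200 intr=0.0000 cont=8.5220 V=8.5220[hold]  S*(0)=-

price = 8.5220
boundary = - - - 36.7770 30.9309 36.7770 43.7281
tree:
8.5220
12.3415 4.7718
17.3105 7.4931 2.0682
23.4030 11.4190 3.6077 0.5235
29.2491 16.7534 6.1697 1.0410 0.0000
34.1659 23.4030 10.2711 2.0702 0.0000 0.0000
38.3012 29.2491 16.4519 4.1169 0.0000 0.0000 0.0000
41.7791 34.1659 23.4030 8.1870 0.0000 0.0000 0.0000 0.0000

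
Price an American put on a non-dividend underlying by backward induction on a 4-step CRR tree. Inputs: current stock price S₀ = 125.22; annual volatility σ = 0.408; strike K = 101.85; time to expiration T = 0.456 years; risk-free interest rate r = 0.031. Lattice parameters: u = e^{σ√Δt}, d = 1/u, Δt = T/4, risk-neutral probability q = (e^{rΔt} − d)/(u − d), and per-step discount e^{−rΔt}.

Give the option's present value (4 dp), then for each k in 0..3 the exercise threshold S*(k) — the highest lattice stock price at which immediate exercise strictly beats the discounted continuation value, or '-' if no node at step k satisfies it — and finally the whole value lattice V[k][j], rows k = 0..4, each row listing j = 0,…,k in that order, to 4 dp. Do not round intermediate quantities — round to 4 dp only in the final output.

Δt=0.11400, u=1.14770, d=0.87131, q=0.47842, disc=e^(-rΔt)=0.99647
k=4 terminal: V=max(K-S,0) → 29.6785 6.7852 0.0000 0.0000 0.0000
k=3: j=0 S=82.8310 intr=19.0190 cont=18.6597 V=19.0190[EX]; j=1 S=109.1055 intr=0.0000 cont=3.5265 V=3.5265[hold]; j=2 S=143.7145 intr=0.0000 cont=0.0000 V=0.0000[hold]; j=3 S=189.3017 intr=0.0000 cont=0.0000 V=0.0000[hold]  S*(3)=82.8310
k=2: j=0 S=95.0648 intr=6.7852 cont=11.5661 V=11.5661[hold]; j=1 S=125.2200 intr=0.0000 cont=1.8329 V=1.8329[hold]; j=2 S=164.9406 intr=0.0000 cont=0.0000 V=0.0000[hold]  S*(2)=-
k=1: j=0 S=109.1055 intr=0.0000 cont=6.8851 V=6.8851[hold]; j=1 S=143.7145 intr=0.0000 cont=0.9526 V=0.9526[hold]  S*(1)=-
k=0: j=0 S=125.2200 intr=0.0000 cont=4.0326 V=4.0326[hold]  S*(0)=-

price = 4.0326
boundary = - - - 82.8310
tree:
4.0326
6.8851 0.9526
11.5661 1.8329 0.0000
19.0190 3.5265 0.0000 0.0000
29.6785 6.7852 0.0000 0.0000 0.0000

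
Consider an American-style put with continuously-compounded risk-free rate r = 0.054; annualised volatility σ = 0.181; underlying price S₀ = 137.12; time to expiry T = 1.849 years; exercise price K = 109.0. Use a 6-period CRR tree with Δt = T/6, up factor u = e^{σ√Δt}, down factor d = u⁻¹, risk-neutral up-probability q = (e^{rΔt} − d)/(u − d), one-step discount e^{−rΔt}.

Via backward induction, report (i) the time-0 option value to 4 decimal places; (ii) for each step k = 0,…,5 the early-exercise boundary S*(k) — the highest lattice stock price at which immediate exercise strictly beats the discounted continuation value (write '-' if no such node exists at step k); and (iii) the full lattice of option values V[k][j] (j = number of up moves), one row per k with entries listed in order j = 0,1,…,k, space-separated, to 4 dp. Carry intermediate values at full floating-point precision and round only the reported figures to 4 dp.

price = 1.2068
boundary = - - - - 91.7387 101.4354
tree:
1.2068
2.4371 0.2695
4.8258 0.6203 0.0000
9.3035 1.4278 0.0000 0.0000
17.2613 3.2864 0.0000 0.0000 0.0000
26.0311 7.5646 0.0000 0.0000 0.0000 0.0000
33.9625 17.2613 0.0000 0.0000 0.0000 0.0000 0.0000

params: Δt=0.30817 u=1.10570 d=0.90440 q=0.55826 e^(-rΔt)=0.98350
t_6 payoffs: 33.9625 17.2613 0.0000 0.0000 0.0000 0.0000 0.0000
t_5: node(5,0) S=82.9689 payoff=26.0311 vs cont=24.2322 → 26.0311 [stop]  node(5,1) S=101.4354 payoff=7.5646 vs cont=7.4991 → 7.5646 [stop]  node(5,2) S=124.0120 payoff=0.0000 vs cont=0.0000 → 0.0000 [wait]  node(5,3) S=151.6135 payoff=0.0000 vs cont=0.0000 → 0.0000 [wait]  node(5,4) S=185.3583 payoff=0.0000 vs cont=0.0000 → 0.0000 [wait]  node(5,5) S=226.6137 payoff=0.0000 vs cont=0.0000 → 0.0000 [wait]  ⇒ S*(5)=101.4354
t_4: node(4,0) S=91.7387 payoff=17.2613 vs cont=15.4625 → 17.2613 [stop]  node(4,1) S=112.1571 payoff=0.0000 vs cont=3.2864 → 3.2864 [wait]  node(4,2) S=137.1200 payoff=0.0000 vs cont=0.0000 → 0.0000 [wait]  node(4,3) S=167.6390 payoff=0.0000 vs cont=0.0000 → 0.0000 [wait]  node(4,4) S=204.9506 payoff=0.0000 vs cont=0.0000 → 0.0000 [wait]  ⇒ S*(4)=91.7387
t_3: node(3,0) S=101.4354 payoff=7.5646 vs cont=9.3035 → 9.3035 [wait]  node(3,1) S=124.0120 payoff=0.0000 vs cont=1.4278 → 1.4278 [wait]  node(3,2) S=151.6135 payoff=0.0000 vs cont=0.0000 → 0.0000 [wait]  node(3,3) S=185.3583 payoff=0.0000 vs cont=0.0000 → 0.0000 [wait]  ⇒ S*(3)=-
t_2: node(2,0) S=112.1571 payoff=0.0000 vs cont=4.8258 → 4.8258 [wait]  node(2,1) S=137.1200 payoff=0.0000 vs cont=0.6203 → 0.6203 [wait]  node(2,2) S=167.6390 payoff=0.0000 vs cont=0.0000 → 0.0000 [wait]  ⇒ S*(2)=-
t_1: node(1,0) S=124.0120 payoff=0.0000 vs cont=2.4371 → 2.4371 [wait]  node(1,1) S=151.6135 payoff=0.0000 vs cont=0.2695 → 0.2695 [wait]  ⇒ S*(1)=-
t_0: node(0,0) S=137.1200 payoff=0.0000 vs cont=1.2068 → 1.2068 [wait]  ⇒ S*(0)=-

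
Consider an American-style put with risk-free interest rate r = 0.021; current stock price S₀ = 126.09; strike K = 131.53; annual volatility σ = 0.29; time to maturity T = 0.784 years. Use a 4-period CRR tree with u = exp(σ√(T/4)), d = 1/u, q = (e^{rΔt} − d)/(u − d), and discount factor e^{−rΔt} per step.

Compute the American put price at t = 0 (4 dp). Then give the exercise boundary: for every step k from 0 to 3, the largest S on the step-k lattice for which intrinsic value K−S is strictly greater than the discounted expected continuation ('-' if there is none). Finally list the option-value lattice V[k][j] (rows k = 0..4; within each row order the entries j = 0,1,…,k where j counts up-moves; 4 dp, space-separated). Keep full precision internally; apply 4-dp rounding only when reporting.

Δt=0.19600, u=1.13699, d=0.87951, q=0.48397, disc=e^(-rΔt)=0.99589
k=4 terminal: V=max(K-S,0) → 56.0821 33.9942 5.4400 0.0000 0.0000
k=3: j=0 S=85.7838 intr=45.7462 cont=45.2059 V=45.7462[EX]; j=1 S=110.8976 intr=20.6324 cont=20.0921 V=20.6324[EX]; j=2 S=143.3637 intr=0.0000 cont=2.7957 V=2.7957[hold]; j=3 S=185.3343 intr=0.0000 cont=0.0000 V=0.0000[hold]  S*(3)=110.8976
k=2: j=0 S=97.5358 intr=33.9942 cont=33.4540 V=33.9942[EX]; j=1 S=126.0900 intr=5.4400 cont=11.9508 V=11.9508[hold]; j=2 S=163.0037 intr=0.0000 cont=1.4368 V=1.4368[hold]  S*(2)=97.5358
k=1: j=0 S=110.8976 intr=20.6324 cont=23.2301 V=23.2301[hold]; j=1 S=143.3637 intr=0.0000 cont=6.8342 V=6.8342[hold]  S*(1)=-
k=0: j=0 S=126.0900 intr=5.4400 cont=15.2322 V=15.2322[hold]  S*(0)=-

price = 15.2322
boundary = - - 97.5358 110.8976
tree:
15.2322
23.2301 6.8342
33.9942 11.9508 1.4368
45.7462 20.6324 2.7957 0.0000
56.0821 33.9942 5.4400 0.0000 0.0000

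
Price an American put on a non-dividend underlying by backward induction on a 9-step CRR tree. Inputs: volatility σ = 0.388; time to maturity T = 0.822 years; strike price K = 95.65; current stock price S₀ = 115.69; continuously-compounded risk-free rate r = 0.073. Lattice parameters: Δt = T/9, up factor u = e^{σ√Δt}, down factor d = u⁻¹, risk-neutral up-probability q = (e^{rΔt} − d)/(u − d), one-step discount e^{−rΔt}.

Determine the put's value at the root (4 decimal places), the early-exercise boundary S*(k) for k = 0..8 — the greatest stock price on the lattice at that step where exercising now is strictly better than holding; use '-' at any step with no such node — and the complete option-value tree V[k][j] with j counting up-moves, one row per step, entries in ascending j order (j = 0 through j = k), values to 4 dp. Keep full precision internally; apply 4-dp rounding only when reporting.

params: Δt=0.09133 u=1.12441 d=0.88935 q=0.49918 e^(-rΔt)=0.99335
t_9 payoffs: 55.3810 44.7379 31.2819 14.2694 0.0000 0.0000 0.0000 0.0000 0.0000 0.0000
t_8: node(8,0) S=45.2789 payoff=50.3711 vs cont=49.7355 → 50.3711 [stop]  node(8,1) S=57.2461 payoff=38.4039 vs cont=37.7683 → 38.4039 [stop]  node(8,2) S=72.3762 payoff=23.2738 vs cont=22.6382 → 23.2738 [stop]  node(8,3) S=91.5052 payoff=4.1448 vs cont=7.0989 → 7.0989 [wait]  node(8,4) S=115.6900 payoff=0.0000 vs cont=0.0000 → 0.0000 [wait]  node(8,5) S=146.2668 payoff=0.0000 vs cont=0.0000 → 0.0000 [wait]  node(8,6) S=184.9250 payoff=0.0000 vs cont=0.0000 → 0.0000 [wait]  node(8,7) S=233.8006 payoff=0.0000 vs cont=0.0000 → 0.0000 [wait]  node(8,8) S=295.5939 payoff=0.0000 vs cont=0.0000 → 0.0000 [wait]  ⇒ S*(8)=72.3762
t_7: node(7,0) S=50.9121 payoff=44.7379 vs cont=44.1023 → 44.7379 [stop]  node(7,1) S=64.3681 payoff=31.2819 vs cont=30.6462 → 31.2819 [stop]  node(7,2) S=81.3806 payoff=14.2694 vs cont=15.0986 → 15.0986 [wait]  node(7,3) S=102.8895 payoff=0.0000 vs cont=3.5317 → 3.5317 [wait]  node(7,4) S=130.0831 payoff=0.0000 vs cont=0.0000 → 0.0000 [wait]  node(7,5) S=164.4639 payoff=0.0000 vs cont=0.0000 → 0.0000 [wait]  node(7,6) S=207.9317 payoff=0.0000 vs cont=0.0000 → 0.0000 [wait]  node(7,7) S=262.8879 payoff=0.0000 vs cont=0.0000 → 0.0000 [wait]  ⇒ S*(7)=64.3681
t_6: node(6,0) S=57.2461 payoff=38.4039 vs cont=37.7683 → 38.4039 [stop]  node(6,1) S=72.3762 payoff=23.2738 vs cont=23.0493 → 23.2738 [stop]  node(6,2) S=91.5052 payoff=4.1448 vs cont=9.2627 → 9.2627 [wait]  node(6,3) S=115.6900 payoff=0.0000 vs cont=1.7570 → 1.7570 [wait]  node(6,4) S=146.2668 payoff=0.0000 vs cont=0.0000 → 0.0000 [wait]  node(6,5) S=184.9250 payoff=0.0000 vs cont=0.0000 → 0.0000 [wait]  node(6,6) S=233.8006 payoff=0.0000 vs cont=0.0000 → 0.0000 [wait]  ⇒ S*(6)=72.3762
t_5: node(5,0) S=64.3681 payoff=31.2819 vs cont=30.6462 → 31.2819 [stop]  node(5,1) S=81.3806 payoff=14.2694 vs cont=16.1716 → 16.1716 [wait]  node(5,2) S=102.8895 payoff=0.0000 vs cont=5.4793 → 5.4793 [wait]  node(5,3) S=130.0831 payoff=0.0000 vs cont=0.8741 → 0.8741 [wait]  node(5,4) S=164.4639 payoff=0.0000 vs cont=0.0000 → 0.0000 [wait]  node(5,5) S=207.9317 payoff=0.0000 vs cont=0.0000 → 0.0000 [wait]  ⇒ S*(5)=64.3681
t_4: node(4,0) S=72.3762 payoff=23.2738 vs cont=23.5814 → 23.5814 [wait]  node(4,1) S=91.5052 payoff=4.1448 vs cont=10.7622 → 10.7622 [wait]  node(4,2) S=115.6900 payoff=0.0000 vs cont=3.1594 → 3.1594 [wait]  node(4,3) S=146.2668 payoff=0.0000 vs cont=0.4349 → 0.4349 [wait]  node(4,4) S=184.9250 payoff=0.0000 vs cont=0.0000 → 0.0000 [wait]  ⇒ S*(4)=-
t_3: node(3,0) S=81.3806 payoff=14.2694 vs cont=17.0682 → 17.0682 [wait]  node(3,1) S=102.8895 payoff=0.0000 vs cont=6.9208 → 6.9208 [wait]  node(3,2) S=130.0831 payoff=0.0000 vs cont=1.7874 → 1.7874 [wait]  node(3,3) S=164.4639 payoff=0.0000 vs cont=0.2163 → 0.2163 [wait]  ⇒ S*(3)=-
t_2: node(2,0) S=91.5052 payoff=4.1448 vs cont=11.9230 → 11.9230 [wait]  node(2,1) S=115.6900 payoff=0.0000 vs cont=4.3293 → 4.3293 [wait]  node(2,2) S=146.2668 payoff=0.0000 vs cont=0.9965 → 0.9965 [wait]  ⇒ S*(2)=-
t_1: node(1,0) S=102.8895 payoff=0.0000 vs cont=8.0784 → 8.0784 [wait]  node(1,1) S=130.0831 payoff=0.0000 vs cont=2.6479 → 2.6479 [wait]  ⇒ S*(1)=-
t_0: node(0,0) S=115.6900 payoff=0.0000 vs cont=5.3319 → 5.3319 [wait]  ⇒ S*(0)=-

price = 5.3319
boundary = - - - - - 64.3681 72.3762 64.3681 72.3762
tree:
5.3319
8.0784 2.6479
11.9230 4.3293 0.9965
17.0682 6.9208 1.7874 0.2163
23.5814 10.7622 3.1594 0.4349 0.0000
31.2819 16.1716 5.4793 0.8741 0.0000 0.0000
38.4039 23.2738 9.2627 1.7570 0.0000 0.0000 0.0000
44.7379 31.2819 15.0986 3.5317 0.0000 0.0000 0.0000 0.0000
50.3711 38.4039 23.2738 7.0989 0.0000 0.0000 0.0000 0.0000 0.0000
55.3810 44.7379 31.2819 14.2694 0.0000 0.0000 0.0000 0.0000 0.0000 0.0000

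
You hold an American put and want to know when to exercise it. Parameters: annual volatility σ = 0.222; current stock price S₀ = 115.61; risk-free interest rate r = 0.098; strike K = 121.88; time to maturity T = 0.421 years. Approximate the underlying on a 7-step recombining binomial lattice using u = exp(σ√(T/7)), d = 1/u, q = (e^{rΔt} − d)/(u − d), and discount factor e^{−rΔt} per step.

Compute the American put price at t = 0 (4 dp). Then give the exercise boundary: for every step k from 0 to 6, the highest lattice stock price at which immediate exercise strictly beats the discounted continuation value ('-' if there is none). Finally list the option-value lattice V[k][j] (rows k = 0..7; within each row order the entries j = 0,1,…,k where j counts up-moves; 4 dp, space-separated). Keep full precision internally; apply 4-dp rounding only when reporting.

params: Δt=0.06014 u=1.05595 d=0.94701 q=0.54066 e^(-rΔt)=0.99412
t_7 payoffs: 42.9060 33.8211 23.6912 12.3959 0.0000 0.0000 0.0000 0.0000
t_6: node(6,0) S=83.3928 payoff=38.4872 vs cont=37.7709 → 38.4872 [stop]  node(6,1) S=92.9860 payoff=28.8940 vs cont=28.1777 → 28.8940 [stop]  node(6,2) S=103.6827 payoff=18.1973 vs cont=17.4810 → 18.1973 [stop]  node(6,3) S=115.6100 payoff=6.2700 vs cont=5.6605 → 6.2700 [stop]  node(6,4) S=128.9093 payoff=0.0000 vs cont=0.0000 → 0.0000 [wait]  node(6,5) S=143.7385 payoff=0.0000 vs cont=0.0000 → 0.0000 [wait]  node(6,6) S=160.2737 payoff=0.0000 vs cont=0.0000 → 0.0000 [wait]  ⇒ S*(6)=115.6100
t_5: node(5,0) S=88.0589 payoff=33.8211 vs cont=33.1049 → 33.8211 [stop]  node(5,1) S=98.1888 payoff=23.6912 vs cont=22.9749 → 23.6912 [stop]  node(5,2) S=109.4841 payoff=12.3959 vs cont=11.6797 → 12.3959 [stop]  node(5,3) S=122.0787 payoff=0.0000 vs cont=2.8632 → 2.8632 [wait]  node(5,4) S=136.1221 payoff=0.0000 vs cont=0.0000 → 0.0000 [wait]  node(5,5) S=151.7811 payoff=0.0000 vs cont=0.0000 → 0.0000 [wait]  ⇒ S*(5)=109.4841
t_4: node(4,0) S=92.9860 payoff=28.8940 vs cont=28.1777 → 28.8940 [stop]  node(4,1) S=103.6827 payoff=18.1973 vs cont=17.4810 → 18.1973 [stop]  node(4,2) S=115.6100 payoff=6.2700 vs cont=7.1994 → 7.1994 [wait]  node(4,3) S=128.9093 payoff=0.0000 vs cont=1.3075 → 1.3075 [wait]  node(4,4) S=143.7385 payoff=0.0000 vs cont=0.0000 → 0.0000 [wait]  ⇒ S*(4)=103.6827
t_3: node(3,0) S=98.1888 payoff=23.6912 vs cont=22.9749 → 23.6912 [stop]  node(3,1) S=109.4841 payoff=12.3959 vs cont=12.1792 → 12.3959 [stop]  node(3,2) S=122.0787 payoff=0.0000 vs cont=3.9903 → 3.9903 [wait]  node(3,3) S=136.1221 payoff=0.0000 vs cont=0.5970 → 0.5970 [wait]  ⇒ S*(3)=109.4841
t_2: node(2,0) S=103.6827 payoff=18.1973 vs cont=17.4810 → 18.1973 [stop]  node(2,1) S=115.6100 payoff=6.2700 vs cont=7.8052 → 7.8052 [wait]  node(2,2) S=128.9093 payoff=0.0000 vs cont=2.1431 → 2.1431 [wait]  ⇒ S*(2)=103.6827
t_1: node(1,0) S=109.4841 payoff=12.3959 vs cont=12.5048 → 12.5048 [wait]  node(1,1) S=122.0787 payoff=0.0000 vs cont=4.7161 → 4.7161 [wait]  ⇒ S*(1)=-
t_0: node(0,0) S=115.6100 payoff=6.2700 vs cont=8.2451 → 8.2451 [wait]  ⇒ S*(0)=-

price = 8.2451
boundary = - - 103.6827 109.4841 103.6827 109.4841 115.6100
tree:
8.2451
12.5048 4.7161
18.1973 7.8052 2.1431
23.6912 12.3959 3.9903 0.5970
28.8940 18.1973 7.1994 1.3075 0.0000
33.8211 23.6912 12.3959 2.8632 0.0000 0.0000
38.4872 28.8940 18.1973 6.2700 0.0000 0.0000 0.0000
42.9060 33.8211 23.6912 12.3959 0.0000 0.0000 0.0000 0.0000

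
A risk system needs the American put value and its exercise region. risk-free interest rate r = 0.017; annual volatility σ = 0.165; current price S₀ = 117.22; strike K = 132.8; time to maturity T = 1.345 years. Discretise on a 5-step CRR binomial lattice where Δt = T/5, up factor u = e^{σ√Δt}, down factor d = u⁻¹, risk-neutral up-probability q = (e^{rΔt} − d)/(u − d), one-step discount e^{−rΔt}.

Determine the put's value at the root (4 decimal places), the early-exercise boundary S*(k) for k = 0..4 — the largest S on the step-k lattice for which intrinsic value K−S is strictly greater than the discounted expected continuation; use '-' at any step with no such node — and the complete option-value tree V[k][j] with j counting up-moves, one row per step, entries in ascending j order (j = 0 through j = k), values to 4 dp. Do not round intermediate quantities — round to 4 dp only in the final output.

Δt=0.26900, u=1.08935, d=0.91798, q=0.50537, disc=e^(-rΔt)=0.99544
k=5 terminal: V=max(K-S,0) → 56.3861 42.1216 25.1942 5.1069 0.0000 0.0000
k=4: j=0 S=83.2412 intr=49.5588 cont=48.9529 V=49.5588[EX]; j=1 S=98.7802 intr=34.0198 cont=33.4139 V=34.0198[EX]; j=2 S=117.2200 intr=15.5800 cont=14.9741 V=15.5800[EX]; j=3 S=139.1020 intr=0.0000 cont=2.5145 V=2.5145[hold]; j=4 S=165.0689 intr=0.0000 cont=0.0000 V=0.0000[hold]  S*(4)=117.2200
k=3: j=0 S=90.6784 intr=42.1216 cont=41.5156 V=42.1216[EX]; j=1 S=107.6058 intr=25.1942 cont=24.5883 V=25.1942[EX]; j=2 S=127.6931 intr=5.1069 cont=8.9362 V=8.9362[hold]; j=3 S=151.5303 intr=0.0000 cont=1.2381 V=1.2381[hold]  S*(3)=107.6058
k=2: j=0 S=98.7802 intr=34.0198 cont=33.4139 V=34.0198[EX]; j=1 S=117.2200 intr=15.5800 cont=16.9005 V=16.9005[hold]; j=2 S=139.1020 intr=0.0000 cont=5.0228 V=5.0228[hold]  S*(2)=98.7802
k=1: j=0 S=107.6058 intr=25.1942 cont=25.2525 V=25.2525[hold]; j=1 S=127.6931 intr=5.1069 cont=10.8482 V=10.8482[hold]  S*(1)=-
k=0: j=0 S=117.2200 intr=15.5800 cont=17.8911 V=17.8911[hold]  S*(0)=-

price = 17.8911
boundary = - - 98.7802 107.6058 117.2200
tree:
17.8911
25.2525 10.8482
34.0198 16.9005 5.0228
42.1216 25.1942 8.9362 1.2381
49.5588 34.0198 15.5800 2.5145 0.0000
56.3861 42.1216 25.1942 5.1069 0.0000 0.0000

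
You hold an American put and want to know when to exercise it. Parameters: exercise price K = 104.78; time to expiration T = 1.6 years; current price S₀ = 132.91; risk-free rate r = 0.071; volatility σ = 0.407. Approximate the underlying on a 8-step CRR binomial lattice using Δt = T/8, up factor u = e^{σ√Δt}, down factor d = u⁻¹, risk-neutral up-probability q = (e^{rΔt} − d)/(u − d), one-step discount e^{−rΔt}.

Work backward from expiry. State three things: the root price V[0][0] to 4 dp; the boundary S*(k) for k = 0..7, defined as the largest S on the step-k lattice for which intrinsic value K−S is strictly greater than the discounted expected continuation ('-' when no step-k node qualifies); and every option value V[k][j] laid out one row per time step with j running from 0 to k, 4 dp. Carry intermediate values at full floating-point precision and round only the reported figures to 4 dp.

Δt=0.20000  u=1.19963  d=0.83359  q=0.49369  discount=0.98590
step 8 (expiry): payoffs max(K−S,0) = 73.7937 60.1870 40.6053 12.4250 0.0000 0.0000 0.0000 0.0000 0.0000
step 7: (k=7,j=0): S=37.1722, (K−S)⁺=67.6078, hold=66.1305 ⇒ V=67.6078 exercise | (k=7,j=1): S=53.4952, (K−S)⁺=51.2848, hold=49.8074 ⇒ V=51.2848 exercise | (k=7,j=2): S=76.9861, (K−S)⁺=27.7939, hold=26.3166 ⇒ V=27.7939 exercise | (k=7,j=3): S=110.7922, (K−S)⁺=0.0000, hold=6.2022 ⇒ V=6.2022 continue | (k=7,j=4): S=159.4433, (K−S)⁺=0.0000, hold=0.0000 ⇒ V=0.0000 continue | (k=7,j=5): S=229.4580, (K−S)⁺=0.0000, hold=0.0000 ⇒ V=0.0000 continue | (k=7,j=6): S=330.2176, (K−S)⁺=0.0000, hold=0.0000 ⇒ V=0.0000 continue | (k=7,j=7): S=475.2228, (K−S)⁺=0.0000, hold=0.0000 ⇒ V=0.0000 continue  boundary S*=76.9861
step 6: (k=6,j=0): S=44.5930, (K−S)⁺=60.1870, hold=58.7097 ⇒ V=60.1870 exercise | (k=6,j=1): S=64.1747, (K−S)⁺=40.6053, hold=39.1280 ⇒ V=40.6053 exercise | (k=6,j=2): S=92.3550, (K−S)⁺=12.4250, hold=16.8927 ⇒ V=16.8927 continue | (k=6,j=3): S=132.9100, (K−S)⁺=0.0000, hold=3.0959 ⇒ V=3.0959 continue | (k=6,j=4): S=191.2734, (K−S)⁺=0.0000, hold=0.0000 ⇒ V=0.0000 continue | (k=6,j=5): S=275.2655, (K−S)⁺=0.0000, hold=0.0000 ⇒ V=0.0000 continue | (k=6,j=6): S=396.1400, (K−S)⁺=0.0000, hold=0.0000 ⇒ V=0.0000 continue  boundary S*=64.1747
step 5: (k=5,j=0): S=53.4952, (K−S)⁺=51.2848, hold=49.8074 ⇒ V=51.2848 exercise | (k=5,j=1): S=76.9861, (K−S)⁺=27.7939, hold=28.4912 ⇒ V=28.4912 continue | (k=5,j=2): S=110.7922, (K−S)⁺=0.0000, hold=9.9392 ⇒ V=9.9392 continue | (k=5,j=3): S=159.4433, (K−S)⁺=0.0000, hold=1.5454 ⇒ V=1.5454 continue | (k=5,j=4): S=229.4580, (K−S)⁺=0.0000, hold=0.0000 ⇒ V=0.0000 continue | (k=5,j=5): S=330.2176, (K−S)⁺=0.0000, hold=0.0000 ⇒ V=0.0000 continue  boundary S*=53.4952
step 4: (k=4,j=0): S=64.1747, (K−S)⁺=40.6053, hold=39.4673 ⇒ V=40.6053 exercise | (k=4,j=1): S=92.3550, (K−S)⁺=12.4250, hold=19.0597 ⇒ V=19.0597 continue | (k=4,j=2): S=132.9100, (K−S)⁺=0.0000, hold=5.7136 ⇒ V=5.7136 continue | (k=4,j=3): S=191.2734, (K−S)⁺=0.0000, hold=0.7714 ⇒ V=0.7714 continue | (k=4,j=4): S=275.2655, (K−S)⁺=0.0000, hold=0.0000 ⇒ V=0.0000 continue  boundary S*=64.1747
step 3: (k=3,j=0): S=76.9861, (K−S)⁺=27.7939, hold=29.5459 ⇒ V=29.5459 continue | (k=3,j=1): S=110.7922, (K−S)⁺=0.0000, hold=12.2950 ⇒ V=12.2950 continue | (k=3,j=2): S=159.4433, (K−S)⁺=0.0000, hold=3.2275 ⇒ V=3.2275 continue | (k=3,j=3): S=229.4580, (K−S)⁺=0.0000, hold=0.3851 ⇒ V=0.3851 continue  boundary S*=-
step 2: (k=2,j=0): S=92.3550, (K−S)⁺=12.4250, hold=20.7328 ⇒ V=20.7328 continue | (k=2,j=1): S=132.9100, (K−S)⁺=0.0000, hold=7.7082 ⇒ V=7.7082 continue | (k=2,j=2): S=191.2734, (K−S)⁺=0.0000, hold=1.7985 ⇒ V=1.7985 continue  boundary S*=-
step 1: (k=1,j=0): S=110.7922, (K−S)⁺=0.0000, hold=14.1010 ⇒ V=14.1010 continue | (k=1,j=1): S=159.4433, (K−S)⁺=0.0000, hold=4.7231 ⇒ V=4.7231 continue  boundary S*=-
step 0: (k=0,j=0): S=132.9100, (K−S)⁺=0.0000, hold=9.3377 ⇒ V=9.3377 continue  boundary S*=-

price = 9.3377
boundary = - - - - 64.1747 53.4952 64.1747 76.9861
tree:
9.3377
14.1010 4.7231
20.7328 7.7082 1.7985
29.5459 12.2950 3.2275 0.3851
40.6053 19.0597 5.7136 0.7714 0.0000
51.2848 28.4912 9.9392 1.5454 0.0000 0.0000
60.1870 40.6053 16.8927 3.0959 0.0000 0.0000 0.0000
67.6078 51.2848 27.7939 6.2022 0.0000 0.0000 0.0000 0.0000
73.7937 60.1870 40.6053 12.4250 0.0000 0.0000 0.0000 0.0000 0.0000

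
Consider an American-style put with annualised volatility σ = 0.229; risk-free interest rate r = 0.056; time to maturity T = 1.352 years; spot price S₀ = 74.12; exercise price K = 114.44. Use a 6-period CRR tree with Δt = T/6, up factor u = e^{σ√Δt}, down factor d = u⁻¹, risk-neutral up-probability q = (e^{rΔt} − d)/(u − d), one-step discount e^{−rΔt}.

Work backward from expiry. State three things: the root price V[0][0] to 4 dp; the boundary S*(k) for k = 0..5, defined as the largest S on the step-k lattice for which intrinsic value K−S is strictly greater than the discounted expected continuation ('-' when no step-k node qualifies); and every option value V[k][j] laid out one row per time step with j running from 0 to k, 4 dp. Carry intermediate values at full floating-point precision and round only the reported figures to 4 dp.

price = 40.3200
boundary = 74.1200 82.6314 92.1202 82.6314 92.1202 102.6987
tree:
40.3200
47.9547 31.8086
54.8030 40.3200 22.3198
60.9459 47.9547 31.8086 13.1846
66.4560 54.8030 40.3200 22.3198 5.4359
71.3986 60.9459 47.9547 31.8086 11.7413 0.0000
75.8321 66.4560 54.8030 40.3200 22.3198 0.0000 0.0000

Δt=0.22533, u=1.11483, d=0.89700, q=0.53114, disc=e^(-rΔt)=0.98746
k=6 terminal: V=max(K-S,0) → 75.8321 66.4560 54.8030 40.3200 22.3198 0.0000 0.0000
k=5: j=0 S=43.0414 intr=71.3986 cont=69.9636 V=71.3986[EX]; j=1 S=53.4941 intr=60.9459 cont=59.5109 V=60.9459[EX]; j=2 S=66.4853 intr=47.9547 cont=46.5197 V=47.9547[EX]; j=3 S=82.6314 intr=31.8086 cont=30.3736 V=31.8086[EX]; j=4 S=102.6987 intr=11.7413 cont=10.3335 V=11.7413[EX]; j=5 S=127.6394 intr=0.0000 cont=0.0000 V=0.0000[hold]  S*(5)=102.6987
k=4: j=0 S=47.9840 intr=66.4560 cont=65.0210 V=66.4560[EX]; j=1 S=59.6370 intr=54.8030 cont=53.3680 V=54.8030[EX]; j=2 S=74.1200 intr=40.3200 cont=38.8850 V=40.3200[EX]; j=3 S=92.1202 intr=22.3198 cont=20.8847 V=22.3198[EX]; j=4 S=114.4919 intr=0.0000 cont=5.4359 V=5.4359[hold]  S*(4)=92.1202
k=3: j=0 S=53.4941 intr=60.9459 cont=59.5109 V=60.9459[EX]; j=1 S=66.4853 intr=47.9547 cont=46.5197 V=47.9547[EX]; j=2 S=82.6314 intr=31.8086 cont=30.3736 V=31.8086[EX]; j=3 S=102.6987 intr=11.7413 cont=13.1846 V=13.1846[hold]  S*(3)=82.6314
k=2: j=0 S=59.6370 intr=54.8030 cont=53.3680 V=54.8030[EX]; j=1 S=74.1200 intr=40.3200 cont=38.8850 V=40.3200[EX]; j=2 S=92.1202 intr=22.3198 cont=21.6417 V=22.3198[EX]  S*(2)=92.1202
k=1: j=0 S=66.4853 intr=47.9547 cont=46.5197 V=47.9547[EX]; j=1 S=82.6314 intr=31.8086 cont=30.3736 V=31.8086[EX]  S*(1)=82.6314
k=0: j=0 S=74.1200 intr=40.3200 cont=38.8850 V=40.3200[EX]  S*(0)=74.1200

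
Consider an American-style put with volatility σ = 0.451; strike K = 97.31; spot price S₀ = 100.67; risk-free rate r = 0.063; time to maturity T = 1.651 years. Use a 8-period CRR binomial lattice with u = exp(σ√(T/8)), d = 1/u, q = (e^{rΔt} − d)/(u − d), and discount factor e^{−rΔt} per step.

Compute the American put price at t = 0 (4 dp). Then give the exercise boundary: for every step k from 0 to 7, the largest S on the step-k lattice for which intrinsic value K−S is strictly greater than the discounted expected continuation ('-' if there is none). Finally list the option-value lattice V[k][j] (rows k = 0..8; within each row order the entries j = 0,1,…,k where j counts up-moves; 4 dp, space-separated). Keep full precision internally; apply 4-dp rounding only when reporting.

params: Δt=0.20638 u=1.22738 d=0.81474 q=0.48067 e^(-rΔt)=0.98708
t_8 payoffs: 77.7637 67.8642 52.9509 30.4846 0.0000 0.0000 0.0000 0.0000 0.0000
t_7: node(7,0) S=23.9908 payoff=73.3192 vs cont=72.0622 → 73.3192 [stop]  node(7,1) S=36.1412 payoff=61.1688 vs cont=59.9118 → 61.1688 [stop]  node(7,2) S=54.4455 payoff=42.8645 vs cont=41.6075 → 42.8645 [stop]  node(7,3) S=82.0202 payoff=15.2898 vs cont=15.6270 → 15.6270 [wait]  node(7,4) S=123.5604 payoff=0.0000 vs cont=0.0000 → 0.0000 [wait]  node(7,5) S=186.1394 payoff=0.0000 vs cont=0.0000 → 0.0000 [wait]  node(7,6) S=280.4123 payoff=0.0000 vs cont=0.0000 → 0.0000 [wait]  node(7,7) S=422.4310 payoff=0.0000 vs cont=0.0000 → 0.0000 [wait]  ⇒ S*(7)=54.4455
t_6: node(6,0) S=29.4458 payoff=67.8642 vs cont=66.6072 → 67.8642 [stop]  node(6,1) S=44.3591 payoff=52.9509 vs cont=51.6939 → 52.9509 [stop]  node(6,2) S=66.8254 payoff=30.4846 vs cont=29.3876 → 30.4846 [stop]  node(6,3) S=100.6700 payoff=0.0000 vs cont=8.0107 → 8.0107 [wait]  node(6,4) S=151.6557 payoff=0.0000 vs cont=0.0000 → 0.0000 [wait]  node(6,5) S=228.4639 payoff=0.0000 vs cont=0.0000 → 0.0000 [wait]  node(6,6) S=344.1727 payoff=0.0000 vs cont=0.0000 → 0.0000 [wait]  ⇒ S*(6)=66.8254
t_5: node(5,0) S=36.1412 payoff=61.1688 vs cont=59.9118 → 61.1688 [stop]  node(5,1) S=54.4455 payoff=42.8645 vs cont=41.6075 → 42.8645 [stop]  node(5,2) S=82.0202 payoff=15.2898 vs cont=19.4278 → 19.4278 [wait]  node(5,3) S=123.5604 payoff=0.0000 vs cont=4.1065 → 4.1065 [wait]  node(5,4) S=186.1394 payoff=0.0000 vs cont=0.0000 → 0.0000 [wait]  node(5,5) S=280.4123 payoff=0.0000 vs cont=0.0000 → 0.0000 [wait]  ⇒ S*(5)=54.4455
t_4: node(4,0) S=44.3591 payoff=52.9509 vs cont=51.6939 → 52.9509 [stop]  node(4,1) S=66.8254 payoff=30.4846 vs cont=31.1910 → 31.1910 [wait]  node(4,2) S=100.6700 payoff=0.0000 vs cont=11.9074 → 11.9074 [wait]  node(4,3) S=151.6557 payoff=0.0000 vs cont=2.1050 → 2.1050 [wait]  node(4,4) S=228.4639 payoff=0.0000 vs cont=0.0000 → 0.0000 [wait]  ⇒ S*(4)=44.3591
t_3: node(3,0) S=54.4455 payoff=42.8645 vs cont=41.9426 → 42.8645 [stop]  node(3,1) S=82.0202 payoff=15.2898 vs cont=21.6387 → 21.6387 [wait]  node(3,2) S=123.5604 payoff=0.0000 vs cont=7.1028 → 7.1028 [wait]  node(3,3) S=186.1394 payoff=0.0000 vs cont=1.0791 → 1.0791 [wait]  ⇒ S*(3)=54.4455
t_2: node(2,0) S=66.8254 payoff=30.4846 vs cont=32.2400 → 32.2400 [wait]  node(2,1) S=100.6700 payoff=0.0000 vs cont=14.4624 → 14.4624 [wait]  node(2,2) S=151.6557 payoff=0.0000 vs cont=4.1530 → 4.1530 [wait]  ⇒ S*(2)=-
t_1: node(1,0) S=82.0202 payoff=15.2898 vs cont=23.3887 → 23.3887 [wait]  node(1,1) S=123.5604 payoff=0.0000 vs cont=9.3842 → 9.3842 [wait]  ⇒ S*(1)=-
t_0: node(0,0) S=100.6700 payoff=0.0000 vs cont=16.4420 → 16.4420 [wait]  ⇒ S*(0)=-

price = 16.4420
boundary = - - - 54.4455 44.3591 54.4455 66.8254 54.4455
tree:
16.4420
23.3887 9.3842
32.2400 14.4624 4.1530
42.8645 21.6387 7.1028 1.0791
52.9509 31.1910 11.9074 2.1050 0.0000
61.1688 42.8645 19.4278 4.1065 0.0000 0.0000
67.8642 52.9509 30.4846 8.0107 0.0000 0.0000 0.0000
73.3192 61.1688 42.8645 15.6270 0.0000 0.0000 0.0000 0.0000
77.7637 67.8642 52.9509 30.4846 0.0000 0.0000 0.0000 0.0000 0.0000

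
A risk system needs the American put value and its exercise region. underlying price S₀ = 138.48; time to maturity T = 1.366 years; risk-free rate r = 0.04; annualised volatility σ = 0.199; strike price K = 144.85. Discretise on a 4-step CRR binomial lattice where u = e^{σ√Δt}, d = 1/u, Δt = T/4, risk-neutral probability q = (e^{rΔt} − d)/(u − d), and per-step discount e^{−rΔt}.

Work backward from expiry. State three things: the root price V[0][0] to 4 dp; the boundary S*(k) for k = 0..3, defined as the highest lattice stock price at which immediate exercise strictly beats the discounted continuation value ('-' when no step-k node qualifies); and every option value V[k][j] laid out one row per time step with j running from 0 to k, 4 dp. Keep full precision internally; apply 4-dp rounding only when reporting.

price = 13.5191
boundary = - - 109.7432 123.2771
tree:
13.5191
22.3139 6.0696
35.1068 11.5466 1.3694
47.1549 21.5729 2.9535 0.0000
57.8803 35.1068 6.3700 0.0000 0.0000

params: Δt=0.34150 u=1.12332 d=0.89022 q=0.52996 e^(-rΔt)=0.98643
t_4 payoffs: 57.8803 35.1068 6.3700 0.0000 0.0000
t_3: node(3,0) S=97.6951 payoff=47.1549 vs cont=45.1897 → 47.1549 [stop]  node(3,1) S=123.2771 payoff=21.5729 vs cont=19.6077 → 21.5729 [stop]  node(3,2) S=155.5578 payoff=0.0000 vs cont=2.9535 → 2.9535 [wait]  node(3,3) S=196.2915 payoff=0.0000 vs cont=0.0000 → 0.0000 [wait]  ⇒ S*(3)=123.2771
t_2: node(2,0) S=109.7432 payoff=35.1068 vs cont=33.1416 → 35.1068 [stop]  node(2,1) S=138.4800 payoff=6.3700 vs cont=11.5466 → 11.5466 [wait]  node(2,2) S=174.7417 payoff=0.0000 vs cont=1.3694 → 1.3694 [wait]  ⇒ S*(2)=109.7432
t_1: node(1,0) S=123.2771 payoff=21.5729 vs cont=22.3139 → 22.3139 [wait]  node(1,1) S=155.5578 payoff=0.0000 vs cont=6.0696 → 6.0696 [wait]  ⇒ S*(1)=-
t_0: node(0,0) S=138.4800 payoff=6.3700 vs cont=13.5191 → 13.5191 [wait]  ⇒ S*(0)=-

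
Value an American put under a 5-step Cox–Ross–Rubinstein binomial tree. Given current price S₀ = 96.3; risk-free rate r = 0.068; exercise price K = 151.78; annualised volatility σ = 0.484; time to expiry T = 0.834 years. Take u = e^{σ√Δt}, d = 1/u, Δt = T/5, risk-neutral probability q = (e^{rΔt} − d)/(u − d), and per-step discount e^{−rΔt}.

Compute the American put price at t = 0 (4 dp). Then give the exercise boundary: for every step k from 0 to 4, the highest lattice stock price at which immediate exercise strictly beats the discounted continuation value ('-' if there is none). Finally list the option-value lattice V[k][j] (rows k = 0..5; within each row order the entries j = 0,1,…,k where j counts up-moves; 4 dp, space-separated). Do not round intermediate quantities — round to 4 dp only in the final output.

price = 56.2285
boundary = - 79.0276 96.3000 79.0276 96.3000
tree:
56.2285
72.7524 39.6231
86.9268 55.4800 23.3468
98.5589 72.7524 36.9574 9.1224
108.1047 86.9268 55.4800 17.7231 0.0000
115.9383 98.5589 72.7524 34.4325 0.0000 0.0000

Δt=0.16680  u=1.21856  d=0.82064  q=0.47941  discount=0.98872
step 5 (expiry): payoffs max(K−S,0) = 115.9383 98.5589 72.7524 34.4325 0.0000 0.0000
step 4: (k=4,j=0): S=43.6753, (K−S)⁺=108.1047, hold=106.3928 ⇒ V=108.1047 exercise | (k=4,j=1): S=64.8532, (K−S)⁺=86.9268, hold=85.2150 ⇒ V=86.9268 exercise | (k=4,j=2): S=96.3000, (K−S)⁺=55.4800, hold=53.7682 ⇒ V=55.4800 exercise | (k=4,j=3): S=142.9951, (K−S)⁺=8.7849, hold=17.7231 ⇒ V=17.7231 continue | (k=4,j=4): S=212.3324, (K−S)⁺=0.0000, hold=0.0000 ⇒ V=0.0000 continue  boundary S*=96.3000
step 3: (k=3,j=0): S=53.2211, (K−S)⁺=98.5589, hold=96.8471 ⇒ V=98.5589 exercise | (k=3,j=1): S=79.0276, (K−S)⁺=72.7524, hold=71.0406 ⇒ V=72.7524 exercise | (k=3,j=2): S=117.3475, (K−S)⁺=34.4325, hold=36.9574 ⇒ V=36.9574 continue | (k=3,j=3): S=174.2484, (K−S)⁺=0.0000, hold=9.1224 ⇒ V=9.1224 continue  boundary S*=79.0276
step 2: (k=2,j=0): S=64.8532, (K−S)⁺=86.9268, hold=85.2150 ⇒ V=86.9268 exercise | (k=2,j=1): S=96.3000, (K−S)⁺=55.4800, hold=54.9650 ⇒ V=55.4800 exercise | (k=2,j=2): S=142.9951, (K−S)⁺=8.7849, hold=23.3468 ⇒ V=23.3468 continue  boundary S*=96.3000
step 1: (k=1,j=0): S=79.0276, (K−S)⁺=72.7524, hold=71.0406 ⇒ V=72.7524 exercise | (k=1,j=1): S=117.3475, (K−S)⁺=34.4325, hold=39.6231 ⇒ V=39.6231 continue  boundary S*=79.0276
step 0: (k=0,j=0): S=96.3000, (K−S)⁺=55.4800, hold=56.2285 ⇒ V=56.2285 continue  boundary S*=-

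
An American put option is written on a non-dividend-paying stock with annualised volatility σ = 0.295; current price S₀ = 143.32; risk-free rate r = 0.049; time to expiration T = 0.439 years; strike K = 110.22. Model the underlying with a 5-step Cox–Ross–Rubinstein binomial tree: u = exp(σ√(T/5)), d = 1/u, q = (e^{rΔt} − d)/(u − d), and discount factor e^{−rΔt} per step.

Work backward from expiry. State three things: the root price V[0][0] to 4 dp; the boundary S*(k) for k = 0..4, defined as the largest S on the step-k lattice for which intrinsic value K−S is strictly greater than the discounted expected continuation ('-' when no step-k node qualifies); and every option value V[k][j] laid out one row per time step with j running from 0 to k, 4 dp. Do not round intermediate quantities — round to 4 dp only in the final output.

params: Δt=0.08780 u=1.09135 d=0.91630 q=0.50279 e^(-rΔt)=0.99571
t_5 payoffs: 17.6448 0.0000 0.0000 0.0000 0.0000 0.0000
t_4: node(4,0) S=101.0316 payoff=9.1884 vs cont=8.7355 → 9.1884 [stop]  node(4,1) S=120.3322 payoff=0.0000 vs cont=0.0000 → 0.0000 [wait]  node(4,2) S=143.3200 payoff=0.0000 vs cont=0.0000 → 0.0000 [wait]  node(4,3) S=170.6992 payoff=0.0000 vs cont=0.0000 → 0.0000 [wait]  node(4,4) S=203.3089 payoff=0.0000 vs cont=0.0000 → 0.0000 [wait]  ⇒ S*(4)=101.0316
t_3: node(3,0) S=110.2604 payoff=0.0000 vs cont=4.5489 → 4.5489 [wait]  node(3,1) S=131.3241 payoff=0.0000 vs cont=0.0000 → 0.0000 [wait]  node(3,2) S=156.4117 payoff=0.0000 vs cont=0.0000 → 0.0000 [wait]  node(3,3) S=186.2919 payoff=0.0000 vs cont=0.0000 → 0.0000 [wait]  ⇒ S*(3)=-
t_2: node(2,0) S=120.3322 payoff=0.0000 vs cont=2.2521 → 2.2521 [wait]  node(2,1) S=143.3200 payoff=0.0000 vs cont=0.0000 → 0.0000 [wait]  node(2,2) S=170.6992 payoff=0.0000 vs cont=0.0000 → 0.0000 [wait]  ⇒ S*(2)=-
t_1: node(1,0) S=131.3241 payoff=0.0000 vs cont=1.1149 → 1.1149 [wait]  node(1,1) S=156.4117 payoff=0.0000 vs cont=0.0000 → 0.0000 [wait]  ⇒ S*(1)=-
t_0: node(0,0) S=143.3200 payoff=0.0000 vs cont=0.5520 → 0.5520 [wait]  ⇒ S*(0)=-

price = 0.5520
boundary = - - - - 101.0316
tree:
0.5520
1.1149 0.0000
2.2521 0.0000 0.0000
4.5489 0.0000 0.0000 0.0000
9.1884 0.0000 0.0000 0.0000 0.0000
17.6448 0.0000 0.0000 0.0000 0.0000 0.0000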